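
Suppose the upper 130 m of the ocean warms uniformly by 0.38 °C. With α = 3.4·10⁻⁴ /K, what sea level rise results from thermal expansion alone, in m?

0.0168 m

Δh = αΔT·H = 3.4×10⁻⁴ × 0.38 × 130 = 0.016796 m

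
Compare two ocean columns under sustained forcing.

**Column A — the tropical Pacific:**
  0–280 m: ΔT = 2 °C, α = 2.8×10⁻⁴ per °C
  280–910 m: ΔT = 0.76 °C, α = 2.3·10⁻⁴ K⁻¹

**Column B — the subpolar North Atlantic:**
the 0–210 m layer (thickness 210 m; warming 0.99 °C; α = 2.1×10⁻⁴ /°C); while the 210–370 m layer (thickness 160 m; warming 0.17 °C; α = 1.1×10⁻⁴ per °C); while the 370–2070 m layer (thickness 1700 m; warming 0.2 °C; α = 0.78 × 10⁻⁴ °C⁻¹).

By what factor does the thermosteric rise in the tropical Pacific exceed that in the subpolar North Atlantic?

A Layer 1: 280 × 2.8×10⁻⁴ × 2 = 0.15680 m
A Layer 2: 0.76 × 2.3×10⁻⁴ × 630 = 0.110124 m
A total: 0.266924 m
B 0.99 × 210 × 2.1×10⁻⁴ = 0.043659 m
B Layer 2: 0.17 × 160 × 1.1×10⁻⁴ = 0.002992 m
B 370–2070 m: 0.2 × 1700 × 0.78×10⁻⁴ = 0.02652 m
B total: 0.073171 m
Ratio: 0.266924 / 0.073171 ≈ 3.648

a factor of 3.65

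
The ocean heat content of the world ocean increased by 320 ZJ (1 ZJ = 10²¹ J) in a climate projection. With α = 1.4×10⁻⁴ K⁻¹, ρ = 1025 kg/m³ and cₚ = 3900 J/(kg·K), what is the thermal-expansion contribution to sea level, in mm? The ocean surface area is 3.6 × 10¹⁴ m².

Δh ≈ 31.1 mm

Per unit area: Q = 320×10²¹ / (3.6×10¹⁴) ≈ 8.889×10⁸ J/m²
Δh = αQ/(ρcₚ) = 1.4×10⁻⁴ × 8.889×10⁸ / (1025 × 3900) ≈ 0.031131 m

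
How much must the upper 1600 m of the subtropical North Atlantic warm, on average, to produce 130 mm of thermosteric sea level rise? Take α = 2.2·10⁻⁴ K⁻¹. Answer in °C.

ΔT = Δh/(αH) = 0.13 / (2.2×10⁻⁴ × 1600) ≈ 0.3693 °C

about 0.369 °C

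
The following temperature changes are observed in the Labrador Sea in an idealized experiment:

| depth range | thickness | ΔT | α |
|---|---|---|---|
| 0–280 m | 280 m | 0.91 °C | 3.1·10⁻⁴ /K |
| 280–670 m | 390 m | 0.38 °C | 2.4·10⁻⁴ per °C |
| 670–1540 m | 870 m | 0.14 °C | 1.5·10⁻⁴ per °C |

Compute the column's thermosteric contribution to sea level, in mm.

about 133 mm

Layer 1: 0.91 × 280 × 3.1×10⁻⁴ = 0.078988 m
Layer 2: 390 × 2.4×10⁻⁴ × 0.38 = 0.035568 m
670–1540 m: 870 × 1.5×10⁻⁴ × 0.14 = 0.01827 m
Δh = 0.078988 + 0.035568 + 0.01827 = 0.132826 m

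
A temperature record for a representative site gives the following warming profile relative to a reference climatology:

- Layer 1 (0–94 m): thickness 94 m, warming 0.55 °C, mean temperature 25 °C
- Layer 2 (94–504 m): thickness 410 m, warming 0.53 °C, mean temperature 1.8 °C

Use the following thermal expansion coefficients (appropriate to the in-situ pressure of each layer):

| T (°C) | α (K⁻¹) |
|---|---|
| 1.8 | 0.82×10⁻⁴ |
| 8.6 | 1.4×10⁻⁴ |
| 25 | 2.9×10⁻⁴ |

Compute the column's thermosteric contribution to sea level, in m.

Layer 1 at 25 °C → α = 2.9×10⁻⁴ K⁻¹
Layer 2 at 1.8 °C → α = 0.82×10⁻⁴ K⁻¹
0.55 × 94 × 2.9×10⁻⁴ = 0.014993 m
0.53 × 0.82×10⁻⁴ × 410 = 0.0178186 m
Δh = 0.014993 + 0.0178186 = 0.0328116 m ≈ 0.0328 m

0.0328 m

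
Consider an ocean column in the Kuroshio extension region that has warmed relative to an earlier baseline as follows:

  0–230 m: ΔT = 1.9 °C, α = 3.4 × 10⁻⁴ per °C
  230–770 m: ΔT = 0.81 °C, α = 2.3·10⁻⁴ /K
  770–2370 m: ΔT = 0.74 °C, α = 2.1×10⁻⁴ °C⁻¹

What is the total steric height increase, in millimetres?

about 498 mm

Layer 1: 230 × 1.9 × 3.4×10⁻⁴ = 0.14858 m
Layer 2: 0.81 × 540 × 2.3×10⁻⁴ = 0.100602 m
Layer 3: 2.1×10⁻⁴ × 0.74 × 1600 = 0.24864 m
Δh = 0.14858 + 0.100602 + 0.24864 = 0.497822 m ≈ 498 mm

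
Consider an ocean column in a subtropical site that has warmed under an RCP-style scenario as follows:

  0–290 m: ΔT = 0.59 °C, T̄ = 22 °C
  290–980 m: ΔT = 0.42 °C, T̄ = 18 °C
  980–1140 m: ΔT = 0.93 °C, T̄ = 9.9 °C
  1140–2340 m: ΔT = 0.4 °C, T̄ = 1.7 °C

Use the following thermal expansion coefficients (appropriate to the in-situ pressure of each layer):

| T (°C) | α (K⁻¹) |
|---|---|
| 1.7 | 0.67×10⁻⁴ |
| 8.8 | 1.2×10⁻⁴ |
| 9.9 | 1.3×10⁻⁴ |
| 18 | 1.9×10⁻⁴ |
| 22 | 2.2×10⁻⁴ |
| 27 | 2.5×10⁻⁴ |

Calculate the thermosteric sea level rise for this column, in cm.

Layer 1 at 22 °C → α = 2.2×10⁻⁴ K⁻¹
Layer 2 at 18 °C → α = 1.9×10⁻⁴ K⁻¹
Layer 3 at 9.9 °C → α = 1.3×10⁻⁴ K⁻¹
Layer 4 at 1.7 °C → α = 0.67×10⁻⁴ K⁻¹
Layer 1: 0.59 × 290 × 2.2×10⁻⁴ = 0.037642 m
290–980 m: 1.9×10⁻⁴ × 0.42 × 690 = 0.055062 m
1.3×10⁻⁴ × 0.93 × 160 = 0.019344 m
Layer 4: 1200 × 0.4 × 0.67×10⁻⁴ = 0.03216 m
Δh = 0.037642 + 0.055062 + 0.019344 + 0.03216 = 0.144208 m ≈ 14.4 cm

Δh = 14.4 cm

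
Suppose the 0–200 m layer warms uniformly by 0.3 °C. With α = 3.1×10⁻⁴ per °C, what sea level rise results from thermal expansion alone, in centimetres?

Δh ≈ 1.9 cm

Δh = αΔT·H = 3.1×10⁻⁴ × 0.3 × 200 = 0.01860 m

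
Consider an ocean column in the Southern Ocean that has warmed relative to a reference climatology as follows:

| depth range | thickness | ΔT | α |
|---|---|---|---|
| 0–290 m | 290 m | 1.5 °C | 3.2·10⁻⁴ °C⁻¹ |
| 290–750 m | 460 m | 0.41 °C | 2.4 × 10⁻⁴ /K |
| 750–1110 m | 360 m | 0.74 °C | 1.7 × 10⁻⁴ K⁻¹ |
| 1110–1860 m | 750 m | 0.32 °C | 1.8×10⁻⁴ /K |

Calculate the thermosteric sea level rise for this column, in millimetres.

270 mm of thermosteric rise

290 × 1.5 × 3.2×10⁻⁴ = 0.13920 m
290–750 m: 0.41 × 460 × 2.4×10⁻⁴ = 0.045264 m
Layer 3: 1.7×10⁻⁴ × 360 × 0.74 = 0.045288 m
750 × 1.8×10⁻⁴ × 0.32 = 0.04320 m
Δh = 0.13920 + 0.045264 + 0.045288 + 0.04320 = 0.272952 m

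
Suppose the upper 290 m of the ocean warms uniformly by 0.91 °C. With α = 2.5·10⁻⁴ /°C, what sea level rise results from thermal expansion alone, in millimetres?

Δh = αΔT·H = 2.5×10⁻⁴ × 0.91 × 290 = 0.065975 m

66.0 mm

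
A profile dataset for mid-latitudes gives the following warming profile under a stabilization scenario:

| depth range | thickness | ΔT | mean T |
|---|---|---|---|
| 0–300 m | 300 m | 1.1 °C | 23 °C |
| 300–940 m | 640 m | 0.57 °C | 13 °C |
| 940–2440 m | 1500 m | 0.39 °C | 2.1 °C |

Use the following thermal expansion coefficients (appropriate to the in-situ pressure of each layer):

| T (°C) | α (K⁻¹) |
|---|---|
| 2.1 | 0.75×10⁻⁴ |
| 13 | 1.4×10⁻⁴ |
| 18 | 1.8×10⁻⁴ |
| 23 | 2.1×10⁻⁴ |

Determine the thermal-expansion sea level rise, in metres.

about 0.164 m

Layer 1 at 23 °C → α = 2.1×10⁻⁴ K⁻¹
Layer 2 at 13 °C → α = 1.4×10⁻⁴ K⁻¹
Layer 3 at 2.1 °C → α = 0.75×10⁻⁴ K⁻¹
0–300 m: 300 × 2.1×10⁻⁴ × 1.1 = 0.06930 m
Layer 2: 1.4×10⁻⁴ × 0.57 × 640 = 0.051072 m
Layer 3: 0.75×10⁻⁴ × 0.39 × 1500 = 0.043875 m
Δh = 0.06930 + 0.051072 + 0.043875 = 0.164247 m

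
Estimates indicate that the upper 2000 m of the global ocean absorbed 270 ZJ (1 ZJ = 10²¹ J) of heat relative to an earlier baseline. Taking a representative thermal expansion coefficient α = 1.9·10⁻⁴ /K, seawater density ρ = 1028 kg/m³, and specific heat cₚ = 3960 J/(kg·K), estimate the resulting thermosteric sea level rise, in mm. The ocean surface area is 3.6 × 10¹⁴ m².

Per unit area: Q = 270×10²¹ / (3.6×10¹⁴) = 7.5×10⁸ J/m²
Δh = αQ/(ρcₚ) = 1.9×10⁻⁴ × 7.5×10⁸ / (1028 × 3960) ≈ 0.035005 m

35.0 mm of thermosteric rise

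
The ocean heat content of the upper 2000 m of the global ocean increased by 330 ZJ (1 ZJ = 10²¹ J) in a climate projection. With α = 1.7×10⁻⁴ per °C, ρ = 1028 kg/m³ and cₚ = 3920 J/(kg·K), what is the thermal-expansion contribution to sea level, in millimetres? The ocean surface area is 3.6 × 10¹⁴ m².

about 38.7 mm

Per unit area: Q = 330×10²¹ / (3.6×10¹⁴) ≈ 9.167×10⁸ J/m²
Δh = αQ/(ρcₚ) = 1.7×10⁻⁴ × 9.167×10⁸ / (1028 × 3920) ≈ 0.038672 m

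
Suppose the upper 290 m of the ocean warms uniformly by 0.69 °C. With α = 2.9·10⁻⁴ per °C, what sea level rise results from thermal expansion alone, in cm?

Δh = αΔT·H = 2.9×10⁻⁴ × 0.69 × 290 = 0.058029 m

5.80 cm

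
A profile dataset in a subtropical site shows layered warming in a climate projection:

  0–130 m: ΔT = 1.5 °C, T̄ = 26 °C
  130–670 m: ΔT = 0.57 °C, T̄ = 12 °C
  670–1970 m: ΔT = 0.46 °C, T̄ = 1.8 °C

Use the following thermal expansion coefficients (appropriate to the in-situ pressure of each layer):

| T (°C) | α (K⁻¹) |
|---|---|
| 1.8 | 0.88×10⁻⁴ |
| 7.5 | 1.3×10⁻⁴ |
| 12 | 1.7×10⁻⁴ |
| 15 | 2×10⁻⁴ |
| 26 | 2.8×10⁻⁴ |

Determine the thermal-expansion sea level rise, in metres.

Δh ≈ 0.160 m

Layer 1 at 26 °C → α = 2.8×10⁻⁴ K⁻¹
Layer 2 at 12 °C → α = 1.7×10⁻⁴ K⁻¹
Layer 3 at 1.8 °C → α = 0.88×10⁻⁴ K⁻¹
130 × 1.5 × 2.8×10⁻⁴ = 0.05460 m
130–670 m: 0.57 × 540 × 1.7×10⁻⁴ = 0.052326 m
670–1970 m: 1300 × 0.46 × 0.88×10⁻⁴ = 0.052624 m
Δh = 0.05460 + 0.052326 + 0.052624 = 0.15955 m ≈ 0.160 m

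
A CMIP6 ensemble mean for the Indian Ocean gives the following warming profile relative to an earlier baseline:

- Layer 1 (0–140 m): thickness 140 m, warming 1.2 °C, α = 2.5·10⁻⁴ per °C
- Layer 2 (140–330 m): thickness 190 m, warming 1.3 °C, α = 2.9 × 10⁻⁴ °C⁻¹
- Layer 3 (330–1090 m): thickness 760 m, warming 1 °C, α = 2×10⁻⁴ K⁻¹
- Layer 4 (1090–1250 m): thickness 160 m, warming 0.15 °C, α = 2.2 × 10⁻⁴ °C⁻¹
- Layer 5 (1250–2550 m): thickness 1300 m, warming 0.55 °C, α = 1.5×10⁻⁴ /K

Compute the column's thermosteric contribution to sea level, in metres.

Layer 1: 2.5×10⁻⁴ × 1.2 × 140 = 0.04200 m
140–330 m: 2.9×10⁻⁴ × 190 × 1.3 = 0.07163 m
Layer 3: 1 × 760 × 2×10⁻⁴ = 0.15200 m
160 × 2.2×10⁻⁴ × 0.15 = 0.00528 m
0.55 × 1.5×10⁻⁴ × 1300 = 0.10725 m
Δh = 0.04200 + 0.07163 + 0.15200 + 0.00528 + 0.10725 = 0.37816 m ≈ 0.38 m

0.38 m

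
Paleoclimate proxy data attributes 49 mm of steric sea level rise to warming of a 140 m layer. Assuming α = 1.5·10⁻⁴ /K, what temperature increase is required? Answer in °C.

ΔT ≈ 2.33 °C

ΔT = Δh/(αH) = 0.049 / (1.5×10⁻⁴ × 140) ≈ 2.333 °C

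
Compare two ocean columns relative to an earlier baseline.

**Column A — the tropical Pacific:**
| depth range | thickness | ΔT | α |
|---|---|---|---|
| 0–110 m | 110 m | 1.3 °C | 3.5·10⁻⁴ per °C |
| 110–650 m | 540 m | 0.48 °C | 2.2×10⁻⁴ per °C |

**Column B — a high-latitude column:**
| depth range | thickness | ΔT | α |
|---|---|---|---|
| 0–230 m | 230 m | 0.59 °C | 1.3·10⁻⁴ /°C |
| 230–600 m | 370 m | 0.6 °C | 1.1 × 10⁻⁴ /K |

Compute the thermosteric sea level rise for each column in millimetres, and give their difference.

A: 110 mm; B: 42 mm; difference 65 mm

A Layer 1: 3.5×10⁻⁴ × 110 × 1.3 = 0.05005 m
A 0.48 × 2.2×10⁻⁴ × 540 = 0.057024 m
A total: 0.107074 m
B 1.3×10⁻⁴ × 0.59 × 230 = 0.017641 m
B 0.6 × 1.1×10⁻⁴ × 370 = 0.02442 m
B total: 0.042061 m
Difference: 0.107074 − 0.042061 = 0.065013 m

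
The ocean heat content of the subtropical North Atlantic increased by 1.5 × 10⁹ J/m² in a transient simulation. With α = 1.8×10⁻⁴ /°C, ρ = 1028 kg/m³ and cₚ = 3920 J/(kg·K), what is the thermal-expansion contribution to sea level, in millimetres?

Δh = αQ/(ρcₚ) = 1.8×10⁻⁴ × 1.5×10⁹ / (1028 × 3920) ≈ 0.067002 m

Δh = 67.0 mm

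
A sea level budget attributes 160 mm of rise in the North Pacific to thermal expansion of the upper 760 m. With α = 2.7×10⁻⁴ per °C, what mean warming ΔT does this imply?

ΔT = Δh/(αH) = 0.16 / (2.7×10⁻⁴ × 760) ≈ 0.7797 °C

ΔT ≈ 0.78 °C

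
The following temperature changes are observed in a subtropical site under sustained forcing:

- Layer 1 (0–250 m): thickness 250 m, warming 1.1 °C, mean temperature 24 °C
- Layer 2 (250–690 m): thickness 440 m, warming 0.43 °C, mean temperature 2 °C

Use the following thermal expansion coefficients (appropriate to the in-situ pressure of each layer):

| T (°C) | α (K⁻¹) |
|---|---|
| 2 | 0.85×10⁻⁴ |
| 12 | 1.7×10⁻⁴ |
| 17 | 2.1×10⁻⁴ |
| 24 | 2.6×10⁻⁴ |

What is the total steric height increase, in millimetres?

about 87.6 mm

Layer 1 at 24 °C → α = 2.6×10⁻⁴ K⁻¹
Layer 2 at 2 °C → α = 0.85×10⁻⁴ K⁻¹
2.6×10⁻⁴ × 1.1 × 250 = 0.07150 m
Layer 2: 440 × 0.85×10⁻⁴ × 0.43 = 0.016082 m
Δh = 0.07150 + 0.016082 = 0.087582 m ≈ 87.6 mm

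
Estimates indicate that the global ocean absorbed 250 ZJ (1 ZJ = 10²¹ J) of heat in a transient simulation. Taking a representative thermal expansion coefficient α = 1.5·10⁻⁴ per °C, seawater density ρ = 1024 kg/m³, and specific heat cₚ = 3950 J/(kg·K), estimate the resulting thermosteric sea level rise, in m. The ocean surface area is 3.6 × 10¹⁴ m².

0.026 m

Per unit area: Q = 250×10²¹ / (3.6×10¹⁴) ≈ 6.944×10⁸ J/m²
Δh = αQ/(ρcₚ) = 1.5×10⁻⁴ × 6.944×10⁸ / (1024 × 3950) ≈ 0.025752 m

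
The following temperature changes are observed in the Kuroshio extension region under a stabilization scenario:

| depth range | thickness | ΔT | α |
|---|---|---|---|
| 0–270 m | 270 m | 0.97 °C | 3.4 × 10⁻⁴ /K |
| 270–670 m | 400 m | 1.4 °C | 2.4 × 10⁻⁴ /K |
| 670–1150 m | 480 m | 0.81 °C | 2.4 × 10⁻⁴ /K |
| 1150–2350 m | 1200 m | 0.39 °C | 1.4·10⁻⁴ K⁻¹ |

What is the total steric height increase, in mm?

380 mm of thermosteric rise

0.97 × 270 × 3.4×10⁻⁴ = 0.089046 m
1.4 × 400 × 2.4×10⁻⁴ = 0.13440 m
0.81 × 2.4×10⁻⁴ × 480 = 0.093312 m
Layer 4: 1.4×10⁻⁴ × 0.39 × 1200 = 0.06552 m
Δh = 0.089046 + 0.13440 + 0.093312 + 0.06552 = 0.382278 m ≈ 380 mm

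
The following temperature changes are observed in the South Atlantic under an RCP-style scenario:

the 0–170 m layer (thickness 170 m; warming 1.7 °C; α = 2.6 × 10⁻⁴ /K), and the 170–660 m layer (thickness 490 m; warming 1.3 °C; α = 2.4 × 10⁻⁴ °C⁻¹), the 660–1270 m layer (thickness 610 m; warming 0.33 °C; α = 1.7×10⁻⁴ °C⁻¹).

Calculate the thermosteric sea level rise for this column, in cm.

26.2 cm

0–170 m: 2.6×10⁻⁴ × 170 × 1.7 = 0.07514 m
Layer 2: 1.3 × 490 × 2.4×10⁻⁴ = 0.15288 m
1.7×10⁻⁴ × 0.33 × 610 = 0.034221 m
Δh = 0.07514 + 0.15288 + 0.034221 = 0.262241 m ≈ 26.2 cm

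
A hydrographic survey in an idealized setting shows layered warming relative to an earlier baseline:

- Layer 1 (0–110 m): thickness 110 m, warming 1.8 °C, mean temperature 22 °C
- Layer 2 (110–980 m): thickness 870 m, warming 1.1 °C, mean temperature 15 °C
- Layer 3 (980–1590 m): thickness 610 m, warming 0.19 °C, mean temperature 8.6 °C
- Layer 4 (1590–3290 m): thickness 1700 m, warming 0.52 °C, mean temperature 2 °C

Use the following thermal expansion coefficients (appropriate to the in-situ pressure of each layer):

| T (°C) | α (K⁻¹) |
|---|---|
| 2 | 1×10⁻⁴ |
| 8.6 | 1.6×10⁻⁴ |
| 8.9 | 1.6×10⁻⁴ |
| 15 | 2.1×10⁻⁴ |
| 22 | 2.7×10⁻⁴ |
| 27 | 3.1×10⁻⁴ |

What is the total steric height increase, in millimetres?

Layer 1 at 22 °C → α = 2.7×10⁻⁴ K⁻¹
Layer 2 at 15 °C → α = 2.1×10⁻⁴ K⁻¹
Layer 3 at 8.6 °C → α = 1.6×10⁻⁴ K⁻¹
Layer 4 at 2 °C → α = 1×10⁻⁴ K⁻¹
1.8 × 110 × 2.7×10⁻⁴ = 0.05346 m
110–980 m: 2.1×10⁻⁴ × 1.1 × 870 = 0.20097 m
Layer 3: 0.19 × 610 × 1.6×10⁻⁴ = 0.018544 m
1590–3290 m: 1700 × 1×10⁻⁴ × 0.52 = 0.08840 m
Δh = 0.05346 + 0.20097 + 0.018544 + 0.08840 = 0.361374 m

Δh = 361 mm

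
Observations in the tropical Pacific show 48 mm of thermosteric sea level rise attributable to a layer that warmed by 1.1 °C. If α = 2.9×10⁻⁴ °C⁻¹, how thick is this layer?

H = Δh/(αΔT) = 0.048 / (2.9×10⁻⁴ × 1.1) ≈ 150.5 m

150 m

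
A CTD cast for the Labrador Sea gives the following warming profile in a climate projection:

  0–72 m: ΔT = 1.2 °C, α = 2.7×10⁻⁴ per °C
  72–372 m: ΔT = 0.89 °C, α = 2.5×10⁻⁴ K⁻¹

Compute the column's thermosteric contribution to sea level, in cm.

72 × 2.7×10⁻⁴ × 1.2 = 0.023328 m
Layer 2: 2.5×10⁻⁴ × 0.89 × 300 = 0.06675 m
Δh = 0.023328 + 0.06675 = 0.090078 m ≈ 9.01 cm

9.01 cm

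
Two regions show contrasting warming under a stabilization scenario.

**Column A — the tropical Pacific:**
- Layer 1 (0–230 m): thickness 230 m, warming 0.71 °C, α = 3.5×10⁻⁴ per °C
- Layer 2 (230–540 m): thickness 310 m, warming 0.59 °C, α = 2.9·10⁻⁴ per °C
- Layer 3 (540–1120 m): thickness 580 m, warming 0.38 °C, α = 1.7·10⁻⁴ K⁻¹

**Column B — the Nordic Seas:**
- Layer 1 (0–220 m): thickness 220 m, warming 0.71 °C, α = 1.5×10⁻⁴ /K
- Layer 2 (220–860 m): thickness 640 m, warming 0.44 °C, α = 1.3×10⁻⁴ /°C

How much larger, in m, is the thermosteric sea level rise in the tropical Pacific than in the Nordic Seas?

A 0–230 m: 0.71 × 3.5×10⁻⁴ × 230 = 0.057155 m
A 0.59 × 310 × 2.9×10⁻⁴ = 0.053041 m
A 540–1120 m: 580 × 0.38 × 1.7×10⁻⁴ = 0.037468 m
A total: 0.147664 m
B 0–220 m: 1.5×10⁻⁴ × 220 × 0.71 = 0.02343 m
B 220–860 m: 1.3×10⁻⁴ × 640 × 0.44 = 0.036608 m
B total: 0.060038 m
Difference: 0.147664 − 0.060038 = 0.087626 m

0.0876 m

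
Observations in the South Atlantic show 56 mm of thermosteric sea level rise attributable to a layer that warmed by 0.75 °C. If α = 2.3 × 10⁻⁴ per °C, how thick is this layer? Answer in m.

H = Δh/(αΔT) = 0.056 / (2.3×10⁻⁴ × 0.75) ≈ 324.6 m

320 m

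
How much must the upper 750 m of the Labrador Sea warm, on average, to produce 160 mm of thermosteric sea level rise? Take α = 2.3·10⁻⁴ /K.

ΔT = Δh/(αH) = 0.16 / (2.3×10⁻⁴ × 750) ≈ 0.9275 °C

0.93 °C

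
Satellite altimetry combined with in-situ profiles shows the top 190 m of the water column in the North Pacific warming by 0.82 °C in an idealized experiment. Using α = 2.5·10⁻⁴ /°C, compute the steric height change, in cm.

3.9 cm of thermosteric rise

Δh = αΔT·H = 2.5×10⁻⁴ × 0.82 × 190 = 0.03895 m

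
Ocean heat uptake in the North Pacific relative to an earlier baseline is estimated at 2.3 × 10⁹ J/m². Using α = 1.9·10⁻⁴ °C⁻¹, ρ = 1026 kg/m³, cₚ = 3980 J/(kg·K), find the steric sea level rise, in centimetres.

Δh = αQ/(ρcₚ) = 1.9×10⁻⁴ × 2.3×10⁹ / (1026 × 3980) ≈ 0.10702 m

Δh = 10.7 cm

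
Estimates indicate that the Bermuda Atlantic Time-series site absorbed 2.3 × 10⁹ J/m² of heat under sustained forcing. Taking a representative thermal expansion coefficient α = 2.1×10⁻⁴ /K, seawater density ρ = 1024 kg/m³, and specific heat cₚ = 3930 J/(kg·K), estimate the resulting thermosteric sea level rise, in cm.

Δh = αQ/(ρcₚ) = 2.1×10⁻⁴ × 2.3×10⁹ / (1024 × 3930) ≈ 0.12002 m

Δh = 12 cm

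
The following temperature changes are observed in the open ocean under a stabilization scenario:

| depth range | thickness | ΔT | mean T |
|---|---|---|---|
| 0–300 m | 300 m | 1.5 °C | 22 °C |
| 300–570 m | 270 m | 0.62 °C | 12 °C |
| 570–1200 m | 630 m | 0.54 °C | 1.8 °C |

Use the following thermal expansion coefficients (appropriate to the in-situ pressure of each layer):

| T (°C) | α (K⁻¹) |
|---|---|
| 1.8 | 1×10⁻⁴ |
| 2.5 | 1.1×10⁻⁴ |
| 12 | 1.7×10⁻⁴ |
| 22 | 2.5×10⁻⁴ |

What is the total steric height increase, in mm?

Layer 1 at 22 °C → α = 2.5×10⁻⁴ K⁻¹
Layer 2 at 12 °C → α = 1.7×10⁻⁴ K⁻¹
Layer 3 at 1.8 °C → α = 1×10⁻⁴ K⁻¹
Layer 1: 2.5×10⁻⁴ × 1.5 × 300 = 0.11250 m
0.62 × 270 × 1.7×10⁻⁴ = 0.028458 m
1×10⁻⁴ × 0.54 × 630 = 0.03402 m
Δh = 0.11250 + 0.028458 + 0.03402 = 0.174978 m

Δh ≈ 175 mm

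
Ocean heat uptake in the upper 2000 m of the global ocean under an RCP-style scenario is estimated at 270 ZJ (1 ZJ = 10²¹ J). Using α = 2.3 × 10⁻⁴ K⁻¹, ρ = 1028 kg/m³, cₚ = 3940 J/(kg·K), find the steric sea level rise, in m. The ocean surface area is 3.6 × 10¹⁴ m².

Δh ≈ 0.0426 m

Per unit area: Q = 270×10²¹ / (3.6×10¹⁴) = 7.5×10⁸ J/m²
Δh = αQ/(ρcₚ) = 2.3×10⁻⁴ × 7.5×10⁸ / (1028 × 3940) ≈ 0.042589 m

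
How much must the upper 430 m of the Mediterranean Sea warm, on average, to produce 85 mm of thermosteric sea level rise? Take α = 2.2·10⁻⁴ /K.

ΔT = Δh/(αH) = 0.085 / (2.2×10⁻⁴ × 430) ≈ 0.8985 K

about 0.899 K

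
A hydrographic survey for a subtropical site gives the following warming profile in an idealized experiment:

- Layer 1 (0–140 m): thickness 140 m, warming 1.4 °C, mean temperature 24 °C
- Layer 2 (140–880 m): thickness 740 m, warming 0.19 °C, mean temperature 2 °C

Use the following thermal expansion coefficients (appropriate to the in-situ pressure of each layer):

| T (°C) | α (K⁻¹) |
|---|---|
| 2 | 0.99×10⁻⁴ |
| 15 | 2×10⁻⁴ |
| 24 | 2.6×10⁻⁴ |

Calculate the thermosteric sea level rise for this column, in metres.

Layer 1 at 24 °C → α = 2.6×10⁻⁴ K⁻¹
Layer 2 at 2 °C → α = 0.99×10⁻⁴ K⁻¹
0–140 m: 1.4 × 140 × 2.6×10⁻⁴ = 0.05096 m
0.99×10⁻⁴ × 740 × 0.19 = 0.0139194 m
Δh = 0.05096 + 0.0139194 = 0.0648794 m ≈ 0.0649 m

0.0649 m of thermosteric rise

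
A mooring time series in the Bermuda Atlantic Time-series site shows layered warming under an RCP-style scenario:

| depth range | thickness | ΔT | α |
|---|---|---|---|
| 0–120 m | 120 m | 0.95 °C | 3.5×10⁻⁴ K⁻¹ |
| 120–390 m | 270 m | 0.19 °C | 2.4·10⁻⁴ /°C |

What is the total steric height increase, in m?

about 0.0522 m

Layer 1: 0.95 × 3.5×10⁻⁴ × 120 = 0.03990 m
120–390 m: 0.19 × 270 × 2.4×10⁻⁴ = 0.012312 m
Δh = 0.03990 + 0.012312 = 0.052212 m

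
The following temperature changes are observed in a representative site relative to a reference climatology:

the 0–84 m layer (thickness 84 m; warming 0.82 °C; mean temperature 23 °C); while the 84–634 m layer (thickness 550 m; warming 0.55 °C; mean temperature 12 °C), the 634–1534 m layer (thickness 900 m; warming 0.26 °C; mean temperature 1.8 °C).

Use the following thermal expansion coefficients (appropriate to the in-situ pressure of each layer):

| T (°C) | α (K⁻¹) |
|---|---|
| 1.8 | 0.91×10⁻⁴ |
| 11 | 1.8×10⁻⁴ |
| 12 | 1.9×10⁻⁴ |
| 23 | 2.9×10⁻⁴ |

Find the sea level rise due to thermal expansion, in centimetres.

Layer 1 at 23 °C → α = 2.9×10⁻⁴ K⁻¹
Layer 2 at 12 °C → α = 1.9×10⁻⁴ K⁻¹
Layer 3 at 1.8 °C → α = 0.91×10⁻⁴ K⁻¹
0–84 m: 0.82 × 2.9×10⁻⁴ × 84 = 0.0199752 m
84–634 m: 0.55 × 1.9×10⁻⁴ × 550 = 0.057475 m
634–1534 m: 900 × 0.26 × 0.91×10⁻⁴ = 0.021294 m
Δh = 0.0199752 + 0.057475 + 0.021294 = 0.0987442 m

Δh = 9.87 cm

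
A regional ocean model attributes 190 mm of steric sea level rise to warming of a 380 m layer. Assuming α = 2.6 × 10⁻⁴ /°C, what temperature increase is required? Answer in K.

ΔT ≈ 1.92 K

ΔT = Δh/(αH) = 0.19 / (2.6×10⁻⁴ × 380) ≈ 1.923 K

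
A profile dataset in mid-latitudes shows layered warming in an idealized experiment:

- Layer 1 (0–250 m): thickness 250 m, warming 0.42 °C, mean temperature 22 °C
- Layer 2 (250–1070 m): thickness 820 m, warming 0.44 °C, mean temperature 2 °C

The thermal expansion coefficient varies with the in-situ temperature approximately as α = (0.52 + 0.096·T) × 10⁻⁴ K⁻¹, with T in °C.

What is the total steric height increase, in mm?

Layer 1: α = (0.52 + 0.096×22)×10⁻⁴ = 2.632×10⁻⁴ K⁻¹
Layer 2: α = (0.52 + 0.096×2)×10⁻⁴ = 0.712×10⁻⁴ K⁻¹
Layer 1: 250 × 2.632×10⁻⁴ × 0.42 = 0.027636 m
0.712×10⁻⁴ × 0.44 × 820 = 0.02568896 m
Δh = 0.027636 + 0.02568896 = 0.05332496 m

53 mm of thermosteric rise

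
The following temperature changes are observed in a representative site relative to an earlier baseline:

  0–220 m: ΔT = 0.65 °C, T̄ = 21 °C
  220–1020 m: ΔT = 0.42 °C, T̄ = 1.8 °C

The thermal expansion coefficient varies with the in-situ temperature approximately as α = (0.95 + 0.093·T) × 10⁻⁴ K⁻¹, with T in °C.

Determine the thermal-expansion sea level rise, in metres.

Layer 1: α = (0.95 + 0.093×21)×10⁻⁴ = 2.903×10⁻⁴ K⁻¹
Layer 2: α = (0.95 + 0.093×1.8)×10⁻⁴ = 1.1174×10⁻⁴ K⁻¹
2.903×10⁻⁴ × 220 × 0.65 = 0.0415129 m
Layer 2: 1.1174×10⁻⁴ × 0.42 × 800 = 0.03754464 m
Δh = 0.0415129 + 0.03754464 = 0.07905754 m

Δh = 0.0791 m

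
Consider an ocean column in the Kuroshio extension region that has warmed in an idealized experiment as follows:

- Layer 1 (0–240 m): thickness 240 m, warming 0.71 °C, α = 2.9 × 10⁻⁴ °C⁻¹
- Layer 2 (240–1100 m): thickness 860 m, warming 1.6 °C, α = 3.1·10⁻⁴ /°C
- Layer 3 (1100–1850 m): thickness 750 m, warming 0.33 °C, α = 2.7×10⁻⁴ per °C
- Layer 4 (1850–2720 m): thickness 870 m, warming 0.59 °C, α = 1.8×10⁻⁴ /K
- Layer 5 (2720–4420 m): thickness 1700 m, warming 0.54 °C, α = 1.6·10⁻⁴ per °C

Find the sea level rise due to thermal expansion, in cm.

about 78.2 cm

Layer 1: 2.9×10⁻⁴ × 240 × 0.71 = 0.049416 m
Layer 2: 860 × 3.1×10⁻⁴ × 1.6 = 0.42656 m
0.33 × 750 × 2.7×10⁻⁴ = 0.066825 m
Layer 4: 0.59 × 1.8×10⁻⁴ × 870 = 0.092394 m
Layer 5: 0.54 × 1.6×10⁻⁴ × 1700 = 0.14688 m
Δh = 0.049416 + 0.42656 + 0.066825 + 0.092394 + 0.14688 = 0.782075 m ≈ 78.2 cm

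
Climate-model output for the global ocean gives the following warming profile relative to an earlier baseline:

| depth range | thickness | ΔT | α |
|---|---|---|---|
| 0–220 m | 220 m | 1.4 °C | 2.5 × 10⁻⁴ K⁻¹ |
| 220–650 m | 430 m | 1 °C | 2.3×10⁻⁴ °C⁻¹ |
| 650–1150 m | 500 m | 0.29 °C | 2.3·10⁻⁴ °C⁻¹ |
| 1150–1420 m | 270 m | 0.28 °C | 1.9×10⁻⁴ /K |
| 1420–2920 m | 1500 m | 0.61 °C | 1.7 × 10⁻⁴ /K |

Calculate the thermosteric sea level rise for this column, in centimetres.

0–220 m: 220 × 1.4 × 2.5×10⁻⁴ = 0.07700 m
220–650 m: 430 × 2.3×10⁻⁴ × 1 = 0.09890 m
650–1150 m: 0.29 × 2.3×10⁻⁴ × 500 = 0.03335 m
Layer 4: 0.28 × 1.9×10⁻⁴ × 270 = 0.014364 m
1420–2920 m: 1500 × 1.7×10⁻⁴ × 0.61 = 0.15555 m
Δh = 0.07700 + 0.09890 + 0.03335 + 0.014364 + 0.15555 = 0.379164 m

Δh = 38 cm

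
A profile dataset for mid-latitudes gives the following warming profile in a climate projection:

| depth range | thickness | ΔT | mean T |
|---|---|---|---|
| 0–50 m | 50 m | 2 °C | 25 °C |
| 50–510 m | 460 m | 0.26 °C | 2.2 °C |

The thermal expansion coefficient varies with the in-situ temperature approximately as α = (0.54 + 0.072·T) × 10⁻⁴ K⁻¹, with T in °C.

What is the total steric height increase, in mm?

about 32 mm

Layer 1: α = (0.54 + 0.072×25)×10⁻⁴ = 2.34×10⁻⁴ K⁻¹
Layer 2: α = (0.54 + 0.072×2.2)×10⁻⁴ = 0.6984×10⁻⁴ K⁻¹
2.34×10⁻⁴ × 50 × 2 = 0.02340 m
Layer 2: 0.26 × 0.6984×10⁻⁴ × 460 = 0.008352864 m
Δh = 0.02340 + 0.008352864 = 0.031752864 m ≈ 32 mm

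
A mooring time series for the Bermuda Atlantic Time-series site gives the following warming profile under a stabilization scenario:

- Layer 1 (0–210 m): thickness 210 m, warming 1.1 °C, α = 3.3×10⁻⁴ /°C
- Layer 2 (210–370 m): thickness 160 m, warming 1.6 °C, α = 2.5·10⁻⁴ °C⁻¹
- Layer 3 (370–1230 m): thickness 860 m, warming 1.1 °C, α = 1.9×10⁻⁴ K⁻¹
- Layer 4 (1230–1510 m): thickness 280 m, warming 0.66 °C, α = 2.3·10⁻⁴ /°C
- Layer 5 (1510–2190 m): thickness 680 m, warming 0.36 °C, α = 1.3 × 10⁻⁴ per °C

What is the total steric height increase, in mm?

210 × 1.1 × 3.3×10⁻⁴ = 0.07623 m
210–370 m: 2.5×10⁻⁴ × 1.6 × 160 = 0.06400 m
370–1230 m: 1.9×10⁻⁴ × 1.1 × 860 = 0.17974 m
1230–1510 m: 280 × 2.3×10⁻⁴ × 0.66 = 0.042504 m
1510–2190 m: 680 × 1.3×10⁻⁴ × 0.36 = 0.031824 m
Δh = 0.07623 + 0.06400 + 0.17974 + 0.042504 + 0.031824 = 0.394298 m

Δh = 390 mm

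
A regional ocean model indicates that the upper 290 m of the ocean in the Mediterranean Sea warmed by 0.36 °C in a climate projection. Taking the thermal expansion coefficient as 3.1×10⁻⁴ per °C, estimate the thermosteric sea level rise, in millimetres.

Δh = 32.4 mm

Δh = αΔT·H = 3.1×10⁻⁴ × 0.36 × 290 = 0.032364 m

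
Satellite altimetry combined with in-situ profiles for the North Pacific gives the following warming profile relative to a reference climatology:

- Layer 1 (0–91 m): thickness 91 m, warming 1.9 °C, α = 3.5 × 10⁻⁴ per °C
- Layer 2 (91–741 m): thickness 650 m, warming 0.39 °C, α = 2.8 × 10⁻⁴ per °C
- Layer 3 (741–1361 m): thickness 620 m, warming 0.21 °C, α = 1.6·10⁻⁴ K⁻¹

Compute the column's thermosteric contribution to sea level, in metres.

0.15 m

Layer 1: 3.5×10⁻⁴ × 91 × 1.9 = 0.060515 m
91–741 m: 650 × 0.39 × 2.8×10⁻⁴ = 0.07098 m
1.6×10⁻⁴ × 0.21 × 620 = 0.020832 m
Δh = 0.060515 + 0.07098 + 0.020832 = 0.152327 m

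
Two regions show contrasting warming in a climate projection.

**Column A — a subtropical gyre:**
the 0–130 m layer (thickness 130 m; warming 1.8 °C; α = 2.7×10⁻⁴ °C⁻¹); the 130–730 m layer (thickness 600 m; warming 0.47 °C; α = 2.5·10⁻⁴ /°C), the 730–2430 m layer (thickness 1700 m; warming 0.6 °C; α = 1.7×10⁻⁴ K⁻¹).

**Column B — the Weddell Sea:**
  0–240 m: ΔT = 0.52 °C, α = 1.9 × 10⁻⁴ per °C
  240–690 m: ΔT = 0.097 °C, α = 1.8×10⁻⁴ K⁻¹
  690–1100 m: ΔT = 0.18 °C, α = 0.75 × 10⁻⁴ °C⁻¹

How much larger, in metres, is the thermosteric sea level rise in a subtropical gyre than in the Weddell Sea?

Δh_A − Δh_B ≈ 0.270 m

A Layer 1: 2.7×10⁻⁴ × 1.8 × 130 = 0.06318 m
A Layer 2: 2.5×10⁻⁴ × 0.47 × 600 = 0.07050 m
A 1.7×10⁻⁴ × 0.6 × 1700 = 0.17340 m
A total: 0.30708 m
B Layer 1: 0.52 × 1.9×10⁻⁴ × 240 = 0.023712 m
B Layer 2: 1.8×10⁻⁴ × 450 × 0.097 = 0.007857 m
B 410 × 0.18 × 0.75×10⁻⁴ = 0.005535 m
B total: 0.037104 m
Difference: 0.30708 − 0.037104 = 0.269976 m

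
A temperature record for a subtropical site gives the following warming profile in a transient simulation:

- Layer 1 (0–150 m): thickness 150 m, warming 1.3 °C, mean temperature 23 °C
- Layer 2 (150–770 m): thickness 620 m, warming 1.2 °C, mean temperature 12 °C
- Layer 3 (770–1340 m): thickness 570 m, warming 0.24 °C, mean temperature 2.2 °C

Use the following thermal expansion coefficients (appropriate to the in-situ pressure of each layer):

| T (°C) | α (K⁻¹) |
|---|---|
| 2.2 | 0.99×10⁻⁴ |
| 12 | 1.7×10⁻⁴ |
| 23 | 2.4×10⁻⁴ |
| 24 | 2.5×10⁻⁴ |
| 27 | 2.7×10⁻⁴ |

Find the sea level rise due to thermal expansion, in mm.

Δh ≈ 190 mm

Layer 1 at 23 °C → α = 2.4×10⁻⁴ K⁻¹
Layer 2 at 12 °C → α = 1.7×10⁻⁴ K⁻¹
Layer 3 at 2.2 °C → α = 0.99×10⁻⁴ K⁻¹
Layer 1: 1.3 × 150 × 2.4×10⁻⁴ = 0.04680 m
Layer 2: 1.2 × 620 × 1.7×10⁻⁴ = 0.12648 m
Layer 3: 570 × 0.24 × 0.99×10⁻⁴ = 0.0135432 m
Δh = 0.04680 + 0.12648 + 0.0135432 = 0.1868232 m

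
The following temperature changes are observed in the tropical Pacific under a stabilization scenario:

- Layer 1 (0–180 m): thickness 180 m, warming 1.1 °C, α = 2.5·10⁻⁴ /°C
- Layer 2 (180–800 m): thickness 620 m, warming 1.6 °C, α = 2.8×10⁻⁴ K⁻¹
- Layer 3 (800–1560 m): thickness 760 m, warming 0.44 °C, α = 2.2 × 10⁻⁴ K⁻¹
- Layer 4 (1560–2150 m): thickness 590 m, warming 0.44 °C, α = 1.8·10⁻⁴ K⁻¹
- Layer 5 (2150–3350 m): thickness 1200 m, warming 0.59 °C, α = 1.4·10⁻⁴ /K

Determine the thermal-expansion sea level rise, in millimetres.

2.5×10⁻⁴ × 1.1 × 180 = 0.04950 m
180–800 m: 620 × 1.6 × 2.8×10⁻⁴ = 0.27776 m
0.44 × 760 × 2.2×10⁻⁴ = 0.073568 m
1560–2150 m: 1.8×10⁻⁴ × 590 × 0.44 = 0.046728 m
2150–3350 m: 0.59 × 1200 × 1.4×10⁻⁴ = 0.09912 m
Δh = 0.04950 + 0.27776 + 0.073568 + 0.046728 + 0.09912 = 0.546676 m

Δh ≈ 547 mm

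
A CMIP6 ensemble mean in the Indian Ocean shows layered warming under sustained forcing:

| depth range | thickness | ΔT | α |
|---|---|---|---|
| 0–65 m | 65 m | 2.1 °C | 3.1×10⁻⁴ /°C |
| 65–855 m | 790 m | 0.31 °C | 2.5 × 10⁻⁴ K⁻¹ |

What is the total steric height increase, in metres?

0.104 m of thermosteric rise

Layer 1: 65 × 3.1×10⁻⁴ × 2.1 = 0.042315 m
65–855 m: 0.31 × 2.5×10⁻⁴ × 790 = 0.061225 m
Δh = 0.042315 + 0.061225 = 0.10354 m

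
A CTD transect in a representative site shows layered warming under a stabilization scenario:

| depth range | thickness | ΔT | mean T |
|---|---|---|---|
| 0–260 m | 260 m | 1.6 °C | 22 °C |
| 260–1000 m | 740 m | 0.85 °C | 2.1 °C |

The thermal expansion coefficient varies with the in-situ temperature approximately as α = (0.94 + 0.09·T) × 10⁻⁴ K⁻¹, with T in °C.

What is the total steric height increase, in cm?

Layer 1: α = (0.94 + 0.09×22)×10⁻⁴ = 2.92×10⁻⁴ K⁻¹
Layer 2: α = (0.94 + 0.09×2.1)×10⁻⁴ = 1.129×10⁻⁴ K⁻¹
0–260 m: 2.92×10⁻⁴ × 1.6 × 260 = 0.121472 m
260–1000 m: 1.129×10⁻⁴ × 740 × 0.85 = 0.0710141 m
Δh = 0.121472 + 0.0710141 = 0.1924861 m

Δh ≈ 19.2 cm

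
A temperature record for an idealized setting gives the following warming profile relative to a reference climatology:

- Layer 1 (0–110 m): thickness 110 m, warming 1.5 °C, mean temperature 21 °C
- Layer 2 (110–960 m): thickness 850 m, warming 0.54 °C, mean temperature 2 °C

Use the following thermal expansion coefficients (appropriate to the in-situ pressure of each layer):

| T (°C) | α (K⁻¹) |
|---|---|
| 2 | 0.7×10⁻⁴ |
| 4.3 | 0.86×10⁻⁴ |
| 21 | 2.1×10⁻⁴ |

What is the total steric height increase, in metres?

Δh ≈ 0.067 m

Layer 1 at 21 °C → α = 2.1×10⁻⁴ K⁻¹
Layer 2 at 2 °C → α = 0.7×10⁻⁴ K⁻¹
0–110 m: 1.5 × 2.1×10⁻⁴ × 110 = 0.03465 m
0.54 × 0.7×10⁻⁴ × 850 = 0.03213 m
Δh = 0.03465 + 0.03213 = 0.06678 m ≈ 0.067 m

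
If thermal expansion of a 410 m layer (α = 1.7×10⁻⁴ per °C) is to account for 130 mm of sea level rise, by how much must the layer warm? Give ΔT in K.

about 1.9 K

ΔT = Δh/(αH) = 0.13 / (1.7×10⁻⁴ × 410) ≈ 1.865 K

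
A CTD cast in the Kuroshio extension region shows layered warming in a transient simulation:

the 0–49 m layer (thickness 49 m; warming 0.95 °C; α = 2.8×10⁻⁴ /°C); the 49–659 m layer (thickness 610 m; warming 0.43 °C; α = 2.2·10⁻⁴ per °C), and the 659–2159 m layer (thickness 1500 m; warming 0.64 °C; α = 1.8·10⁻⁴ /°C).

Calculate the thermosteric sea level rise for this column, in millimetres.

Δh ≈ 244 mm

2.8×10⁻⁴ × 49 × 0.95 = 0.013034 m
Layer 2: 2.2×10⁻⁴ × 0.43 × 610 = 0.057706 m
659–2159 m: 1.8×10⁻⁴ × 0.64 × 1500 = 0.17280 m
Δh = 0.013034 + 0.057706 + 0.17280 = 0.24354 m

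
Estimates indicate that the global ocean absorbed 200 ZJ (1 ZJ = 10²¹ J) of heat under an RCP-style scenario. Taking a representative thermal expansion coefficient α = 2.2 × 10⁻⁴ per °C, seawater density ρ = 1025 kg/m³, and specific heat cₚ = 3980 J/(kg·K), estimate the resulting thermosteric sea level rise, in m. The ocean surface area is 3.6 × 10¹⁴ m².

Δh ≈ 0.030 m

Per unit area: Q = 200×10²¹ / (3.6×10¹⁴) ≈ 5.556×10⁸ J/m²
Δh = αQ/(ρcₚ) = 2.2×10⁻⁴ × 5.556×10⁸ / (1025 × 3980) ≈ 0.029962 m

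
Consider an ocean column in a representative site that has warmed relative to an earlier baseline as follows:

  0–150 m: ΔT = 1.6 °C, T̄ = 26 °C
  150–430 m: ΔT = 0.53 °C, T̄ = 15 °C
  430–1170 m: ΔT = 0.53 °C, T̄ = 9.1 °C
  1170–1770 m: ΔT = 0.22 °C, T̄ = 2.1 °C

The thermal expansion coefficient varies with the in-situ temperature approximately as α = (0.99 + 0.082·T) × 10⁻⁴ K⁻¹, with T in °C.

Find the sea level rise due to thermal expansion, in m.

Layer 1: α = (0.99 + 0.082×26)×10⁻⁴ = 3.122×10⁻⁴ K⁻¹
Layer 2: α = (0.99 + 0.082×15)×10⁻⁴ = 2.22×10⁻⁴ K⁻¹
Layer 3: α = (0.99 + 0.082×9.1)×10⁻⁴ = 1.7362×10⁻⁴ K⁻¹
Layer 4: α = (0.99 + 0.082×2.1)×10⁻⁴ = 1.1622×10⁻⁴ K⁻¹
1.6 × 3.122×10⁻⁴ × 150 = 0.074928 m
Layer 2: 280 × 0.53 × 2.22×10⁻⁴ = 0.0329448 m
Layer 3: 1.7362×10⁻⁴ × 740 × 0.53 = 0.068093764 m
0.22 × 600 × 1.1622×10⁻⁴ = 0.01534104 m
Δh = 0.074928 + 0.0329448 + 0.068093764 + 0.01534104 = 0.191307604 m

0.19 m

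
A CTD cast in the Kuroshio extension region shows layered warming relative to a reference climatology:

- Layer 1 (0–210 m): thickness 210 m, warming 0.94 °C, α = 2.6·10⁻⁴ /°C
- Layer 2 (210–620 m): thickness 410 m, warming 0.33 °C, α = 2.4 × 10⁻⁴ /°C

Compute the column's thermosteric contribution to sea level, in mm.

Layer 1: 210 × 2.6×10⁻⁴ × 0.94 = 0.051324 m
410 × 0.33 × 2.4×10⁻⁴ = 0.032472 m
Δh = 0.051324 + 0.032472 = 0.083796 m ≈ 84 mm

84 mm of thermosteric rise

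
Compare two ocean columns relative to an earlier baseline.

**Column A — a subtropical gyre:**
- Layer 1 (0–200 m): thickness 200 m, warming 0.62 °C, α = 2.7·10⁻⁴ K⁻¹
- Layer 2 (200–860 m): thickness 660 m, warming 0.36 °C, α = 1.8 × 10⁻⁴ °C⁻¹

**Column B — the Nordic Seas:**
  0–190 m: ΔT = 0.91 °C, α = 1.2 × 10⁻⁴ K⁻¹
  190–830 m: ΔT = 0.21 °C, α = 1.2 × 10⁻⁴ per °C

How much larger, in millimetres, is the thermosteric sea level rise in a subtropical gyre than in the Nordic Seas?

39.4 mm larger

A 2.7×10⁻⁴ × 0.62 × 200 = 0.03348 m
A 1.8×10⁻⁴ × 0.36 × 660 = 0.042768 m
A total: 0.076248 m
B 190 × 1.2×10⁻⁴ × 0.91 = 0.020748 m
B Layer 2: 0.21 × 640 × 1.2×10⁻⁴ = 0.016128 m
B total: 0.036876 m
Difference: 0.076248 − 0.036876 = 0.039372 m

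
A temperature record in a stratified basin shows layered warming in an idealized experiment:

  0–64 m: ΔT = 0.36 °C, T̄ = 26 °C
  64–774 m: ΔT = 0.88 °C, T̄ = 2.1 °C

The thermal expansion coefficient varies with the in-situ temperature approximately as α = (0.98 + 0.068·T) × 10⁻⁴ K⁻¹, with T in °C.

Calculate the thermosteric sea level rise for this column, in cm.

Layer 1: α = (0.98 + 0.068×26)×10⁻⁴ = 2.748×10⁻⁴ K⁻¹
Layer 2: α = (0.98 + 0.068×2.1)×10⁻⁴ = 1.1228×10⁻⁴ K⁻¹
Layer 1: 2.748×10⁻⁴ × 64 × 0.36 = 0.006331392 m
64–774 m: 1.1228×10⁻⁴ × 710 × 0.88 = 0.070152544 m
Δh = 0.006331392 + 0.070152544 = 0.076483936 m

7.65 cm of thermosteric rise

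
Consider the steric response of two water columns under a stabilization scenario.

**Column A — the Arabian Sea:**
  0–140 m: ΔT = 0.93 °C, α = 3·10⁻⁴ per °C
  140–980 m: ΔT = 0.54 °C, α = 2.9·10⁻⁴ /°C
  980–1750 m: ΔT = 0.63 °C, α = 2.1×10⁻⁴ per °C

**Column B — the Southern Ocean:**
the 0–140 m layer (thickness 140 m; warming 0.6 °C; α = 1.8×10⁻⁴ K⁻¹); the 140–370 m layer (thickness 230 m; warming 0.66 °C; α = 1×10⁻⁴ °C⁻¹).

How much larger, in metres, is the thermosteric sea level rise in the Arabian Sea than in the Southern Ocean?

Δh_A − Δh_B ≈ 0.24 m

A 0–140 m: 3×10⁻⁴ × 0.93 × 140 = 0.03906 m
A 140–980 m: 2.9×10⁻⁴ × 840 × 0.54 = 0.131544 m
A 980–1750 m: 2.1×10⁻⁴ × 770 × 0.63 = 0.101871 m
A total: 0.272475 m
B 140 × 0.6 × 1.8×10⁻⁴ = 0.01512 m
B 140–370 m: 1×10⁻⁴ × 230 × 0.66 = 0.01518 m
B total: 0.03030 m
Difference: 0.272475 − 0.03030 = 0.242175 m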